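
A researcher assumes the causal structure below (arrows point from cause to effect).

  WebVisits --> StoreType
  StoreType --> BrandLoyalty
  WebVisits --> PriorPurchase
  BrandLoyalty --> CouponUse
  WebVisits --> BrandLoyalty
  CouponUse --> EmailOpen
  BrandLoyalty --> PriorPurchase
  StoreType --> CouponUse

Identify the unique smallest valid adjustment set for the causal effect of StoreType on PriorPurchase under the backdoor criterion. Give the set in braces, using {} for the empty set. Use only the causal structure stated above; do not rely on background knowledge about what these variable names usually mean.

Variables eligible for adjustment (non-descendants of StoreType, excluding StoreType and PriorPurchase): {WebVisits}.
Backdoor paths from StoreType to PriorPurchase:
  P1: StoreType <- WebVisits -> BrandLoyalty -> PriorPurchase
  P2: StoreType <- WebVisits -> PriorPurchase
The empty set is not sufficient: P1 (StoreType <- WebVisits -> BrandLoyalty -> PriorPurchase) has no collider blocking it and no conditioned non-collider, so it is open.
Try {WebVisits}:
  P1: blocked at fork node WebVisits ∈ conditioning set.
  P2: blocked at fork node WebVisits ∈ conditioning set.
{WebVisits} contains no descendant of StoreType and blocks every backdoor path.
{WebVisits} is the unique smallest valid adjustment set.

{WebVisits}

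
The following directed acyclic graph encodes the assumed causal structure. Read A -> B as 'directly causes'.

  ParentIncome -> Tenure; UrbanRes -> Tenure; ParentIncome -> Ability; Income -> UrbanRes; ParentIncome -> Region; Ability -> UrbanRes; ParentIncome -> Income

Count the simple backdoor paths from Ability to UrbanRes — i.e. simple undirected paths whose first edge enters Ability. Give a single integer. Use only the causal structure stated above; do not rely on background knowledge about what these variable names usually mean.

2

A backdoor path from Ability to UrbanRes is any simple undirected path whose first edge points into Ability (i.e. leaves Ability via a parent).
Parents of Ability: {ParentIncome}.
Enumerating:
  P1: Ability <- ParentIncome -> Income -> UrbanRes
  P2: Ability <- ParentIncome -> Tenure <- UrbanRes
That exhausts the simple backdoor paths. Count: 2.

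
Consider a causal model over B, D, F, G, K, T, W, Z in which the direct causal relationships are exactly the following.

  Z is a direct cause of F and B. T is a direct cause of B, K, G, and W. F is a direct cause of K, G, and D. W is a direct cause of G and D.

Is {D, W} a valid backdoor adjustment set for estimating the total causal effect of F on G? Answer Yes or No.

Backdoor paths from F to G (paths whose first edge points into F):
  P1: F <- Z -> B <- T -> W -> G
  P2: F <- Z -> B <- T -> G
Condition 1 (no descendant of F in the set): FAILS — D is a descendant of F.
Condition 2 (every backdoor path blocked by {D, W}):
  P1: blocked at collider B (neither it nor any descendant is in the conditioning set).
  P2: blocked at collider B (neither it nor any descendant is in the conditioning set).
{D, W} does not satisfy the backdoor criterion.

No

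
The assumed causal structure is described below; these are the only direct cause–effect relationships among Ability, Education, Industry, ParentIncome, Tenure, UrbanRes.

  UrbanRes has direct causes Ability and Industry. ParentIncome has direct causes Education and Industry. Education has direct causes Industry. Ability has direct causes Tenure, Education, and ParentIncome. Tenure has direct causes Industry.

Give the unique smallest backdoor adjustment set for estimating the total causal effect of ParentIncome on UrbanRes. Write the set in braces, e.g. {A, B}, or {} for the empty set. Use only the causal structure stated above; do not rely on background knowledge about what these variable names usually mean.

{Education, Industry}

Variables eligible for adjustment (non-descendants of ParentIncome, excluding ParentIncome and UrbanRes): {Education, Industry, Tenure}.
Backdoor paths from ParentIncome to UrbanRes:
  P1: ParentIncome <- Industry -> Tenure -> Ability -> UrbanRes
  P2: ParentIncome <- Industry -> Education -> Ability -> UrbanRes
  P3: ParentIncome <- Industry -> UrbanRes
  P4: ParentIncome <- Education <- Industry -> Tenure -> Ability -> UrbanRes
  P5: ParentIncome <- Education <- Industry -> UrbanRes
  P6: ParentIncome <- Education -> Ability <- Tenure <- Industry -> UrbanRes
  P7: ParentIncome <- Education -> Ability -> UrbanRes
The empty set is not sufficient: P1 (ParentIncome <- Industry -> Tenure -> Ability -> UrbanRes) has no collider blocking it and no conditioned non-collider, so it is open.
Try {Education, Industry}:
  P1: blocked at fork node Industry ∈ conditioning set.
  P2: blocked at fork node Industry ∈ conditioning set.
  P3: blocked at fork node Industry ∈ conditioning set.
  P4: blocked at chain node Education ∈ conditioning set.
  P5: blocked at chain node Education ∈ conditioning set.
  P6: blocked at fork node Education ∈ conditioning set.
  P7: blocked at fork node Education ∈ conditioning set.
{Education, Industry} contains no descendant of ParentIncome and blocks every backdoor path.
Every element of {Education, Industry} is needed (dropping Education leaves P7 open; dropping Industry leaves P1 open), so no proper subset is valid.
Among all size-2 subsets of the eligible variables, only {Education, Industry} blocks every backdoor path, so it is the unique smallest valid adjustment set.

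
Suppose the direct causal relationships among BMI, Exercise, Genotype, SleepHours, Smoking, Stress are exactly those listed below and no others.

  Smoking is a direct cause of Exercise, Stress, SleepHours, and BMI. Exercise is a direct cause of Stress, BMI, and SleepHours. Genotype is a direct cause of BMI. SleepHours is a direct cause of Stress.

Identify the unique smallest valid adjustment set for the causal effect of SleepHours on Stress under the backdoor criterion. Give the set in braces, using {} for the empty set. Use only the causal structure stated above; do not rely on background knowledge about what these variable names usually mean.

Variables eligible for adjustment (non-descendants of SleepHours, excluding SleepHours and Stress): {BMI, Exercise, Genotype, Smoking}.
Backdoor paths from SleepHours to Stress:
  P1: SleepHours <- Smoking -> Exercise -> Stress
  P2: SleepHours <- Smoking -> BMI <- Exercise -> Stress
  P3: SleepHours <- Smoking -> Stress
  P4: SleepHours <- Exercise <- Smoking -> Stress
  P5: SleepHours <- Exercise -> BMI <- Smoking -> Stress
  P6: SleepHours <- Exercise -> Stress
The empty set is not sufficient: P1 (SleepHours <- Smoking -> Exercise -> Stress) has no collider blocking it and no conditioned non-collider, so it is open.
Try {Exercise, Smoking}:
  P1: blocked at fork node Smoking ∈ conditioning set.
  P2: blocked at fork node Smoking ∈ conditioning set.
  P3: blocked at fork node Smoking ∈ conditioning set.
  P4: blocked at chain node Exercise ∈ conditioning set.
  P5: blocked at fork node Exercise ∈ conditioning set.
  P6: blocked at fork node Exercise ∈ conditioning set.
{Exercise, Smoking} contains no descendant of SleepHours and blocks every backdoor path.
Every element of {Exercise, Smoking} is needed (dropping Exercise leaves P6 open; dropping Smoking leaves P3 open), so no proper subset is valid.
Among all size-2 subsets of the eligible variables, only {Exercise, Smoking} blocks every backdoor path, so it is the unique smallest valid adjustment set.

{Exercise, Smoking}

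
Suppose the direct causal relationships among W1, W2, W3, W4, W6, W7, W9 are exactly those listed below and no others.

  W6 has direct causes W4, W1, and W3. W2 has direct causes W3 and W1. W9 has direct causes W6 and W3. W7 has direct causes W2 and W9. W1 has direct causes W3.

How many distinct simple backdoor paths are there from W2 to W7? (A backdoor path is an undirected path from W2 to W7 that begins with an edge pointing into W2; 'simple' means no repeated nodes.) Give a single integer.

7

A backdoor path from W2 to W7 is any simple undirected path whose first edge points into W2 (i.e. leaves W2 via a parent).
Parents of W2: {W1, W3}.
Enumerating:
  P1: W2 <- W3 -> W1 -> W6 -> W9 -> W7
  P2: W2 <- W3 -> W6 -> W9 -> W7
  P3: W2 <- W3 -> W9 -> W7
  P4: W2 <- W1 <- W3 -> W6 -> W9 -> W7
  P5: W2 <- W1 <- W3 -> W9 -> W7
  P6: W2 <- W1 -> W6 <- W3 -> W9 -> W7
  P7: W2 <- W1 -> W6 -> W9 -> W7
That exhausts the simple backdoor paths. Count: 7.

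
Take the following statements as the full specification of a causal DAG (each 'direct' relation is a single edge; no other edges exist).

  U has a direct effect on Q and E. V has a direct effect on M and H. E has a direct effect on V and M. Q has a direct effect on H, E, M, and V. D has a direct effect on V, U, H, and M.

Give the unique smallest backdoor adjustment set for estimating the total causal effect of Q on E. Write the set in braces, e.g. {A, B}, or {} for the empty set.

Variables eligible for adjustment (non-descendants of Q, excluding Q and E): {D, U}.
Backdoor paths from Q to E:
  P1: Q <- U <- D -> V <- E
  P2: Q <- U <- D -> V -> M <- E
  P3: Q <- U <- D -> M <- E
  P4: Q <- U <- D -> M <- V <- E
  P5: Q <- U <- D -> H <- V <- E
  P6: Q <- U <- D -> H <- V -> M <- E
  P7: Q <- U -> E
The empty set is not sufficient: P7 (Q <- U -> E) has no collider blocking it and no conditioned non-collider, so it is open.
Try {U}:
  P1: blocked at chain node U ∈ conditioning set.
  P2: blocked at chain node U ∈ conditioning set.
  P3: blocked at chain node U ∈ conditioning set.
  P4: blocked at chain node U ∈ conditioning set.
  P5: blocked at chain node U ∈ conditioning set.
  P6: blocked at chain node U ∈ conditioning set.
  P7: blocked at fork node U ∈ conditioning set.
{U} contains no descendant of Q and blocks every backdoor path.
No other singleton works — e.g. {D} leaves P7 open — so {U} is the unique smallest valid adjustment set.

{U}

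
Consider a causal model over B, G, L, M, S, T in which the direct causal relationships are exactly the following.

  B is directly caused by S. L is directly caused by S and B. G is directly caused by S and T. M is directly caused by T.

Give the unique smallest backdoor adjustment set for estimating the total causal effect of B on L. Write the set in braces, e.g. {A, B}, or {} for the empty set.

Variables eligible for adjustment (non-descendants of B, excluding B and L): {G, M, S, T}.
Backdoor paths from B to L:
  P1: B <- S -> L
The empty set is not sufficient: P1 (B <- S -> L) has no collider blocking it and no conditioned non-collider, so it is open.
Try {S}:
  P1: blocked at fork node S ∈ conditioning set.
{S} contains no descendant of B and blocks every backdoor path.
No other singleton works — e.g. {T} leaves P1 open — so {S} is the unique smallest valid adjustment set.

{S}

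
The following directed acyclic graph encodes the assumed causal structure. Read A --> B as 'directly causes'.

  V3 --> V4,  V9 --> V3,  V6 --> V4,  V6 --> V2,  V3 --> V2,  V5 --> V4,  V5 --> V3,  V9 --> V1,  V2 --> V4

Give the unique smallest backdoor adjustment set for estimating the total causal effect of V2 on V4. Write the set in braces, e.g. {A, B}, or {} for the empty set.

Variables eligible for adjustment (non-descendants of V2, excluding V2 and V4): {V1, V3, V5, V6, V9}.
Backdoor paths from V2 to V4:
  P1: V2 <- V6 -> V4
  P2: V2 <- V3 <- V5 -> V4
  P3: V2 <- V3 -> V4
The empty set is not sufficient: P1 (V2 <- V6 -> V4) has no collider blocking it and no conditioned non-collider, so it is open.
Try {V3, V6}:
  P1: blocked at fork node V6 ∈ conditioning set.
  P2: blocked at chain node V3 ∈ conditioning set.
  P3: blocked at fork node V3 ∈ conditioning set.
{V3, V6} contains no descendant of V2 and blocks every backdoor path.
Every element of {V3, V6} is needed (dropping V3 leaves P2 open; dropping V6 leaves P1 open), so no proper subset is valid.
Among all size-2 subsets of the eligible variables, only {V3, V6} blocks every backdoor path, so it is the unique smallest valid adjustment set.

{V3, V6}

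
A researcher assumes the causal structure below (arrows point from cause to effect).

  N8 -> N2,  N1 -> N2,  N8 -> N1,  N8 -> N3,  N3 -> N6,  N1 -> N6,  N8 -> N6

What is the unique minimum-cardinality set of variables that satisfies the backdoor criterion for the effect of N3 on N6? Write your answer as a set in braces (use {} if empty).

Variables eligible for adjustment (non-descendants of N3, excluding N3 and N6): {N1, N2, N8}.
Backdoor paths from N3 to N6:
  P1: N3 <- N8 -> N1 -> N6
  P2: N3 <- N8 -> N6
  P3: N3 <- N8 -> N2 <- N1 -> N6
The empty set is not sufficient: P1 (N3 <- N8 -> N1 -> N6) has no collider blocking it and no conditioned non-collider, so it is open.
Try {N8}:
  P1: blocked at fork node N8 ∈ conditioning set.
  P2: blocked at fork node N8 ∈ conditioning set.
  P3: blocked at fork node N8 ∈ conditioning set.
{N8} contains no descendant of N3 and blocks every backdoor path.
No other singleton works — e.g. {N1} leaves P2 open — so {N8} is the unique smallest valid adjustment set.

{N8}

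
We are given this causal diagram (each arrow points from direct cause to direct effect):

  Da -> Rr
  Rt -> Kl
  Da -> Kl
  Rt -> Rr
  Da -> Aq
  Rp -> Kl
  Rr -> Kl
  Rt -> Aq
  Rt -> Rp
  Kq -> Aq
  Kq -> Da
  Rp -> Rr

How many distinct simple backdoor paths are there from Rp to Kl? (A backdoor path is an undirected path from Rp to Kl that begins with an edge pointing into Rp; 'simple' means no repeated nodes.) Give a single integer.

7

A backdoor path from Rp to Kl is any simple undirected path whose first edge points into Rp (i.e. leaves Rp via a parent).
Parents of Rp: {Rt}.
Enumerating:
  P1: Rp <- Rt -> Aq <- Kq -> Da -> Rr -> Kl
  P2: Rp <- Rt -> Aq <- Kq -> Da -> Kl
  P3: Rp <- Rt -> Aq <- Da -> Rr -> Kl
  P4: Rp <- Rt -> Aq <- Da -> Kl
  P5: Rp <- Rt -> Rr <- Da -> Kl
  P6: Rp <- Rt -> Rr -> Kl
  P7: Rp <- Rt -> Kl
That exhausts the simple backdoor paths. Count: 7.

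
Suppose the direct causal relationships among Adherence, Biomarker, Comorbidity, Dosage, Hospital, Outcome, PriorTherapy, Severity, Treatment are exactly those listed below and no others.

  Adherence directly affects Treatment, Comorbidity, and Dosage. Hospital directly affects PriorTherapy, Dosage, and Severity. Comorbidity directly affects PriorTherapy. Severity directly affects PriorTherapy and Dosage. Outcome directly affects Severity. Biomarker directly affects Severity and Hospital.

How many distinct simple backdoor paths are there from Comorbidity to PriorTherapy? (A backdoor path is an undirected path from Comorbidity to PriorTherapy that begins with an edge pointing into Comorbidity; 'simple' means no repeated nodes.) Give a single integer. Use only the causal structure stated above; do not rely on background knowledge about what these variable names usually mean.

A backdoor path from Comorbidity to PriorTherapy is any simple undirected path whose first edge points into Comorbidity (i.e. leaves Comorbidity via a parent).
Parents of Comorbidity: {Adherence}.
Enumerating:
  P1: Comorbidity <- Adherence -> Dosage <- Hospital <- Biomarker -> Severity -> PriorTherapy
  P2: Comorbidity <- Adherence -> Dosage <- Hospital -> Severity -> PriorTherapy
  P3: Comorbidity <- Adherence -> Dosage <- Hospital -> PriorTherapy
  P4: Comorbidity <- Adherence -> Dosage <- Severity <- Biomarker -> Hospital -> PriorTherapy
  P5: Comorbidity <- Adherence -> Dosage <- Severity <- Hospital -> PriorTherapy
  P6: Comorbidity <- Adherence -> Dosage <- Severity -> PriorTherapy
That exhausts the simple backdoor paths. Count: 6.

6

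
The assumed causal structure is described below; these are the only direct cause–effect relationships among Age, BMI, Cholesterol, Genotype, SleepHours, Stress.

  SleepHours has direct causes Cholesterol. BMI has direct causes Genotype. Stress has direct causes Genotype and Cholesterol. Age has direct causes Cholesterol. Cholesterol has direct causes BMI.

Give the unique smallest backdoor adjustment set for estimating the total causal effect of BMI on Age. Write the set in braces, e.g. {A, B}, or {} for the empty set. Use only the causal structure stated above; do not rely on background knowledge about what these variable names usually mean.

{}

Variables eligible for adjustment (non-descendants of BMI, excluding BMI and Age): {Genotype}.
Backdoor paths from BMI to Age:
  P1: BMI <- Genotype -> Stress <- Cholesterol -> Age
Each backdoor path contains an unconditioned collider, so every path is already blocked with the empty conditioning set:
  P1: blocked at collider Stress (neither it nor any descendant is in the conditioning set).
The empty set is therefore the unique smallest valid set.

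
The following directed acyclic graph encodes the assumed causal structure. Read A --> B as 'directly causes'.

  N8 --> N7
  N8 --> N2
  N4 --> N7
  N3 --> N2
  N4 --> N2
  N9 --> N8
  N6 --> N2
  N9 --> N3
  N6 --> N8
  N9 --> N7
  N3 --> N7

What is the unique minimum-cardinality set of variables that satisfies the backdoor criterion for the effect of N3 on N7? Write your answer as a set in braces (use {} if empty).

Variables eligible for adjustment (non-descendants of N3, excluding N3 and N7): {N4, N6, N8, N9}.
Backdoor paths from N3 to N7:
  P1: N3 <- N9 -> N8 <- N6 -> N2 <- N4 -> N7
  P2: N3 <- N9 -> N8 -> N7
  P3: N3 <- N9 -> N8 -> N2 <- N4 -> N7
  P4: N3 <- N9 -> N7
The empty set is not sufficient: P2 (N3 <- N9 -> N8 -> N7) has no collider blocking it and no conditioned non-collider, so it is open.
Try {N9}:
  P1: blocked at fork node N9 ∈ conditioning set.
  P2: blocked at fork node N9 ∈ conditioning set.
  P3: blocked at fork node N9 ∈ conditioning set.
  P4: blocked at fork node N9 ∈ conditioning set.
{N9} contains no descendant of N3 and blocks every backdoor path.
No other singleton works — e.g. {N4} leaves P2 open — so {N9} is the unique smallest valid adjustment set.

{N9}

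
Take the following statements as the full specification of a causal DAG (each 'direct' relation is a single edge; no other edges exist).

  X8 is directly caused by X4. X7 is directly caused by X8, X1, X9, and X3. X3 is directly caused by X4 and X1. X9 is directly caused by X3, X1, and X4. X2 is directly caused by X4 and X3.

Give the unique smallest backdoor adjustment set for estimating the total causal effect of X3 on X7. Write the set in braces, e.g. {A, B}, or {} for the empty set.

{X1, X4}

Variables eligible for adjustment (non-descendants of X3, excluding X3 and X7): {X1, X4, X8}.
Backdoor paths from X3 to X7:
  P1: X3 <- X4 -> X8 -> X7
  P2: X3 <- X4 -> X9 <- X1 -> X7
  P3: X3 <- X4 -> X9 -> X7
  P4: X3 <- X1 -> X9 <- X4 -> X8 -> X7
  P5: X3 <- X1 -> X9 -> X7
  P6: X3 <- X1 -> X7
The empty set is not sufficient: P1 (X3 <- X4 -> X8 -> X7) has no collider blocking it and no conditioned non-collider, so it is open.
Try {X1, X4}:
  P1: blocked at fork node X4 ∈ conditioning set.
  P2: blocked at fork node X4 ∈ conditioning set.
  P3: blocked at fork node X4 ∈ conditioning set.
  P4: blocked at fork node X1 ∈ conditioning set.
  P5: blocked at fork node X1 ∈ conditioning set.
  P6: blocked at fork node X1 ∈ conditioning set.
{X1, X4} contains no descendant of X3 and blocks every backdoor path.
Every element of {X1, X4} is needed (dropping X1 leaves P5 open; dropping X4 leaves P1 open), so no proper subset is valid.
Among all size-2 subsets of the eligible variables, only {X1, X4} blocks every backdoor path, so it is the unique smallest valid adjustment set.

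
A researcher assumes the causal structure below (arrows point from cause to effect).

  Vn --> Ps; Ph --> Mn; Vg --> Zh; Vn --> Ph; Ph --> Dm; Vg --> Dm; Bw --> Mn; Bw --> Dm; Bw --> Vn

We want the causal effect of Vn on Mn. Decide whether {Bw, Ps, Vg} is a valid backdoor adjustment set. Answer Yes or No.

No

Backdoor paths from Vn to Mn (paths whose first edge points into Vn):
  P1: Vn <- Bw -> Dm <- Ph -> Mn
  P2: Vn <- Bw -> Mn
Condition 1 (no descendant of Vn in the set): FAILS — Ps is a descendant of Vn.
Condition 2 (every backdoor path blocked by {Bw, Ps, Vg}):
  P1: blocked at fork node Bw ∈ conditioning set.
  P2: blocked at fork node Bw ∈ conditioning set.
{Bw, Ps, Vg} does not satisfy the backdoor criterion.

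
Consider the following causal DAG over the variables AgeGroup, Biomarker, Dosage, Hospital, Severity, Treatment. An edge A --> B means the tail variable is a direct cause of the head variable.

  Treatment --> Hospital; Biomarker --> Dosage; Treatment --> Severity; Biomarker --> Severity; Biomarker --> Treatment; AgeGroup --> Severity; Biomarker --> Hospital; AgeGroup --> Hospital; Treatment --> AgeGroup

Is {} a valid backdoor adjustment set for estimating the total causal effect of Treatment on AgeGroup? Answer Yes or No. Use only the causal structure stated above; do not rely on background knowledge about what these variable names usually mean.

Yes

Backdoor paths from Treatment to AgeGroup (paths whose first edge points into Treatment):
  P1: Treatment <- Biomarker -> Hospital <- AgeGroup
  P2: Treatment <- Biomarker -> Severity <- AgeGroup
Condition 1 (no descendant of Treatment in the set): holds — descendants of Treatment are {AgeGroup, Hospital, Severity}; none are in {}.
Condition 2 (every backdoor path blocked by {}):
  P1: blocked at collider Hospital (neither it nor any descendant is in the conditioning set).
  P2: blocked at collider Severity (neither it nor any descendant is in the conditioning set).
{} satisfies the backdoor criterion.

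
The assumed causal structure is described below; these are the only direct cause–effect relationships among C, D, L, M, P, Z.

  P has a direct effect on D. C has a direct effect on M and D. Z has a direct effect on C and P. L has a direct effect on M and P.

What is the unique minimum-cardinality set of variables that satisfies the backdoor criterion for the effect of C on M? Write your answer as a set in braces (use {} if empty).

Variables eligible for adjustment (non-descendants of C, excluding C and M): {L, P, Z}.
Backdoor paths from C to M:
  P1: C <- Z -> P <- L -> M
Each backdoor path contains an unconditioned collider, so every path is already blocked with the empty conditioning set:
  P1: blocked at collider P (neither it nor any descendant is in the conditioning set).
The empty set is therefore the unique smallest valid set.

{}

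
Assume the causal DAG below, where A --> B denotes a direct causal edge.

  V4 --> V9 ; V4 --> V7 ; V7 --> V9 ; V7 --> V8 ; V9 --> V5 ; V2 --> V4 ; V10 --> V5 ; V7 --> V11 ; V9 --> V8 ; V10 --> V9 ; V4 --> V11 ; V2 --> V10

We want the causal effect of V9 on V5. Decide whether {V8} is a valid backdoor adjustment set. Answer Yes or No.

Backdoor paths from V9 to V5 (paths whose first edge points into V9):
  P1: V9 <- V4 <- V2 -> V10 -> V5
  P2: V9 <- V7 <- V4 <- V2 -> V10 -> V5
  P3: V9 <- V7 -> V11 <- V4 <- V2 -> V10 -> V5
  P4: V9 <- V10 -> V5
Condition 1 (no descendant of V9 in the set): FAILS — V8 is a descendant of V9.
Condition 2 (every backdoor path blocked by {V8}):
  P1: open — no interior node is in the conditioning set.
  P2: open — no interior node is in the conditioning set.
  P3: blocked at collider V11 (neither it nor any descendant is in the conditioning set).
  P4: open — no interior node is in the conditioning set.
{V8} does not satisfy the backdoor criterion.

No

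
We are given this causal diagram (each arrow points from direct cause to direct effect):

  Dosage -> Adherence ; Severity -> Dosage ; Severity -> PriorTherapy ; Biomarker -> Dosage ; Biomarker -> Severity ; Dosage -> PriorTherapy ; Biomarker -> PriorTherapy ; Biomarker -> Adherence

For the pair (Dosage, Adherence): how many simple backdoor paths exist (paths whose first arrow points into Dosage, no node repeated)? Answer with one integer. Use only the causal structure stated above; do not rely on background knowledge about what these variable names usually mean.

A backdoor path from Dosage to Adherence is any simple undirected path whose first edge points into Dosage (i.e. leaves Dosage via a parent).
Parents of Dosage: {Biomarker, Severity}.
Enumerating:
  P1: Dosage <- Biomarker -> Adherence
  P2: Dosage <- Severity <- Biomarker -> Adherence
  P3: Dosage <- Severity -> PriorTherapy <- Biomarker -> Adherence
That exhausts the simple backdoor paths. Count: 3.

3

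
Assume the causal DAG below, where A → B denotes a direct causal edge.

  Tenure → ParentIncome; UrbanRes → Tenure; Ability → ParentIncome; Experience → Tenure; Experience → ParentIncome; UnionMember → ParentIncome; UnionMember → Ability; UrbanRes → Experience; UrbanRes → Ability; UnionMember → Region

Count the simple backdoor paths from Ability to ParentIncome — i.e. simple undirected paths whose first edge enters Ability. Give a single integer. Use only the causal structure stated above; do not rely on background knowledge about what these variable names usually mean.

A backdoor path from Ability to ParentIncome is any simple undirected path whose first edge points into Ability (i.e. leaves Ability via a parent).
Parents of Ability: {UnionMember, UrbanRes}.
Enumerating:
  P1: Ability <- UrbanRes -> Experience -> Tenure -> ParentIncome
  P2: Ability <- UrbanRes -> Experience -> ParentIncome
  P3: Ability <- UrbanRes -> Tenure <- Experience -> ParentIncome
  P4: Ability <- UrbanRes -> Tenure -> ParentIncome
  P5: Ability <- UnionMember -> ParentIncome
That exhausts the simple backdoor paths. Count: 5.

5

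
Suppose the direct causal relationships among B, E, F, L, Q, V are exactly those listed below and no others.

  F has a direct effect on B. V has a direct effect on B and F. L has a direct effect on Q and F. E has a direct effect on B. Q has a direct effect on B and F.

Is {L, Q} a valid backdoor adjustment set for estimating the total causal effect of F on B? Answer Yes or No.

No

Backdoor paths from F to B (paths whose first edge points into F):
  P1: F <- V -> B
  P2: F <- L -> Q -> B
  P3: F <- Q -> B
Condition 1 (no descendant of F in the set): holds — descendants of F are {B}; none are in {L, Q}.
Condition 2 (every backdoor path blocked by {L, Q}):
  P1: open — no interior node is in the conditioning set.
  P2: blocked at fork node L ∈ conditioning set.
  P3: blocked at fork node Q ∈ conditioning set.
{L, Q} does not satisfy the backdoor criterion.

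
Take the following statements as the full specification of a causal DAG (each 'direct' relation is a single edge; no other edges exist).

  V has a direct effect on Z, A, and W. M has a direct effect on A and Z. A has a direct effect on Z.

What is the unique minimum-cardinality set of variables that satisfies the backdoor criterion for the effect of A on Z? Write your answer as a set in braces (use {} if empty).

{M, V}

Variables eligible for adjustment (non-descendants of A, excluding A and Z): {M, V, W}.
Backdoor paths from A to Z:
  P1: A <- V -> Z
  P2: A <- M -> Z
The empty set is not sufficient: P1 (A <- V -> Z) has no collider blocking it and no conditioned non-collider, so it is open.
Try {M, V}:
  P1: blocked at fork node V ∈ conditioning set.
  P2: blocked at fork node M ∈ conditioning set.
{M, V} contains no descendant of A and blocks every backdoor path.
Every element of {M, V} is needed (dropping M leaves P2 open; dropping V leaves P1 open), so no proper subset is valid.
Among all size-2 subsets of the eligible variables, only {M, V} blocks every backdoor path, so it is the unique smallest valid adjustment set.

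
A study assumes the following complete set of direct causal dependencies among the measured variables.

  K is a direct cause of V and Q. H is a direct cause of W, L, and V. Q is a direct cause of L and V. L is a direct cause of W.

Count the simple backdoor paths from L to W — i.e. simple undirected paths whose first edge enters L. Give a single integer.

3

A backdoor path from L to W is any simple undirected path whose first edge points into L (i.e. leaves L via a parent).
Parents of L: {H, Q}.
Enumerating:
  P1: L <- H -> W
  P2: L <- Q <- K -> V <- H -> W
  P3: L <- Q -> V <- H -> W
That exhausts the simple backdoor paths. Count: 3.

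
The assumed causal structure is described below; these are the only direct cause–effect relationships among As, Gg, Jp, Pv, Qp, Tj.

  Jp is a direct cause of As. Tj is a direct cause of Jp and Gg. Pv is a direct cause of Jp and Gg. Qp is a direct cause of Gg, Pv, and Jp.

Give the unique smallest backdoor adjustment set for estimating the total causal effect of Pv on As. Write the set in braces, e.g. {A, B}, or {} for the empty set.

{Qp}

Variables eligible for adjustment (non-descendants of Pv, excluding Pv and As): {Qp, Tj}.
Backdoor paths from Pv to As:
  P1: Pv <- Qp -> Jp -> As
  P2: Pv <- Qp -> Gg <- Tj -> Jp -> As
The empty set is not sufficient: P1 (Pv <- Qp -> Jp -> As) has no collider blocking it and no conditioned non-collider, so it is open.
Try {Qp}:
  P1: blocked at fork node Qp ∈ conditioning set.
  P2: blocked at fork node Qp ∈ conditioning set.
{Qp} contains no descendant of Pv and blocks every backdoor path.
No other singleton works — e.g. {Tj} leaves P1 open — so {Qp} is the unique smallest valid adjustment set.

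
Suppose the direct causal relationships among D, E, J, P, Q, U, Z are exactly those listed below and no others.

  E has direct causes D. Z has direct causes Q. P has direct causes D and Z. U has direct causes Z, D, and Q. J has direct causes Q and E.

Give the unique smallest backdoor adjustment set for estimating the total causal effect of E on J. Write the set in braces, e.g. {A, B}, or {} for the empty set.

{}

Variables eligible for adjustment (non-descendants of E, excluding E and J): {D, P, Q, U, Z}.
Backdoor paths from E to J:
  P1: E <- D -> U <- Q -> J
  P2: E <- D -> U <- Z <- Q -> J
  P3: E <- D -> P <- Z <- Q -> J
  P4: E <- D -> P <- Z -> U <- Q -> J
Each backdoor path contains an unconditioned collider, so every path is already blocked with the empty conditioning set:
  P1: blocked at collider U (neither it nor any descendant is in the conditioning set).
  P2: blocked at collider U (neither it nor any descendant is in the conditioning set).
  P3: blocked at collider P (neither it nor any descendant is in the conditioning set).
  P4: blocked at collider P (neither it nor any descendant is in the conditioning set).
The empty set is therefore the unique smallest valid set.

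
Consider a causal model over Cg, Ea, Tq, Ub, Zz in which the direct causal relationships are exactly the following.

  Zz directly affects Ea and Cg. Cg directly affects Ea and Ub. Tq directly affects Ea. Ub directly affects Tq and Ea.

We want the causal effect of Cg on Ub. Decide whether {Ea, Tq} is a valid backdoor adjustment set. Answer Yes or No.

Backdoor paths from Cg to Ub (paths whose first edge points into Cg):
  P1: Cg <- Zz -> Ea <- Ub
  P2: Cg <- Zz -> Ea <- Tq <- Ub
Condition 1 (no descendant of Cg in the set): FAILS — Ea and Tq are descendants of Cg.
Condition 2 (every backdoor path blocked by {Ea, Tq}):
  P1: open — collider(s) Ea are conditioned on (or have a conditioned descendant) and no non-collider on the path is in the set.
  P2: blocked at chain node Tq ∈ conditioning set.
{Ea, Tq} does not satisfy the backdoor criterion.

No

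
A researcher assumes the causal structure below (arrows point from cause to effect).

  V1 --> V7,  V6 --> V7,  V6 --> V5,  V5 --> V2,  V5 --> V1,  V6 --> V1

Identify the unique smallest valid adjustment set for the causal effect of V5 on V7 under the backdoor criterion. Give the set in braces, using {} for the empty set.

Variables eligible for adjustment (non-descendants of V5, excluding V5 and V7): {V6}.
Backdoor paths from V5 to V7:
  P1: V5 <- V6 -> V1 -> V7
  P2: V5 <- V6 -> V7
The empty set is not sufficient: P1 (V5 <- V6 -> V1 -> V7) has no collider blocking it and no conditioned non-collider, so it is open.
Try {V6}:
  P1: blocked at fork node V6 ∈ conditioning set.
  P2: blocked at fork node V6 ∈ conditioning set.
{V6} contains no descendant of V5 and blocks every backdoor path.
{V6} is the unique smallest valid adjustment set.

{V6}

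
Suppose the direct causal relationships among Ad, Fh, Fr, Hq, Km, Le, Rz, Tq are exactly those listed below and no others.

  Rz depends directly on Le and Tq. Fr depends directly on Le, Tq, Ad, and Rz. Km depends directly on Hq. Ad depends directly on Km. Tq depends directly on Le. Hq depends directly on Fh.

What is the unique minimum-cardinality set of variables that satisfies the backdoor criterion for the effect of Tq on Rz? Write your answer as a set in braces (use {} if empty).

{Le}

Variables eligible for adjustment (non-descendants of Tq, excluding Tq and Rz): {Ad, Fh, Hq, Km, Le}.
Backdoor paths from Tq to Rz:
  P1: Tq <- Le -> Rz
  P2: Tq <- Le -> Fr <- Rz
The empty set is not sufficient: P1 (Tq <- Le -> Rz) has no collider blocking it and no conditioned non-collider, so it is open.
Try {Le}:
  P1: blocked at fork node Le ∈ conditioning set.
  P2: blocked at fork node Le ∈ conditioning set.
{Le} contains no descendant of Tq and blocks every backdoor path.
No other singleton works — e.g. {Fh} leaves P1 open — so {Le} is the unique smallest valid adjustment set.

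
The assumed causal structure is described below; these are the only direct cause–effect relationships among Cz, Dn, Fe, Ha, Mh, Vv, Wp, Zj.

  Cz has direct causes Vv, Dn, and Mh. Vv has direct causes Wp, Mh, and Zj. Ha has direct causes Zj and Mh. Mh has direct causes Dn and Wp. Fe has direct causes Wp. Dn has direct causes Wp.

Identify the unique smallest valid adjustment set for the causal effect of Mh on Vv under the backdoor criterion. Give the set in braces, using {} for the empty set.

{Wp}

Variables eligible for adjustment (non-descendants of Mh, excluding Mh and Vv): {Dn, Fe, Wp, Zj}.
Backdoor paths from Mh to Vv:
  P1: Mh <- Wp -> Dn -> Cz <- Vv
  P2: Mh <- Wp -> Vv
  P3: Mh <- Dn <- Wp -> Vv
  P4: Mh <- Dn -> Cz <- Vv
The empty set is not sufficient: P2 (Mh <- Wp -> Vv) has no collider blocking it and no conditioned non-collider, so it is open.
Try {Wp}:
  P1: blocked at fork node Wp ∈ conditioning set.
  P2: blocked at fork node Wp ∈ conditioning set.
  P3: blocked at fork node Wp ∈ conditioning set.
  P4: blocked at collider Cz (neither it nor any descendant is in the conditioning set).
{Wp} contains no descendant of Mh and blocks every backdoor path.
No other singleton works — e.g. {Zj} leaves P2 open — so {Wp} is the unique smallest valid adjustment set.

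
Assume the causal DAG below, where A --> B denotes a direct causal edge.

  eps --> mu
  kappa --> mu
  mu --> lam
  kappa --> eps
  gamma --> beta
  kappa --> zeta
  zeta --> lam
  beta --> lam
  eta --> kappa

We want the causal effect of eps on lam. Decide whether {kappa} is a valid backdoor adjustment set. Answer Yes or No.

Yes

Backdoor paths from eps to lam (paths whose first edge points into eps):
  P1: eps <- kappa -> mu -> lam
  P2: eps <- kappa -> zeta -> lam
Condition 1 (no descendant of eps in the set): holds — descendants of eps are {lam, mu}; none are in {kappa}.
Condition 2 (every backdoor path blocked by {kappa}):
  P1: blocked at fork node kappa ∈ conditioning set.
  P2: blocked at fork node kappa ∈ conditioning set.
{kappa} satisfies the backdoor criterion.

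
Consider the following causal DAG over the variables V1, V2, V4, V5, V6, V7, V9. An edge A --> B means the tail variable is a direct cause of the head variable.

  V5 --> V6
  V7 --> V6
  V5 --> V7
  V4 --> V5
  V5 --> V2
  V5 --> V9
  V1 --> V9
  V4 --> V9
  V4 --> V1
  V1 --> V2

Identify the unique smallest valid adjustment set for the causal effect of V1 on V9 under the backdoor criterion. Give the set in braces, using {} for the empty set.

{V4}

Variables eligible for adjustment (non-descendants of V1, excluding V1 and V9): {V4, V5, V6, V7}.
Backdoor paths from V1 to V9:
  P1: V1 <- V4 -> V5 -> V9
  P2: V1 <- V4 -> V9
The empty set is not sufficient: P1 (V1 <- V4 -> V5 -> V9) has no collider blocking it and no conditioned non-collider, so it is open.
Try {V4}:
  P1: blocked at fork node V4 ∈ conditioning set.
  P2: blocked at fork node V4 ∈ conditioning set.
{V4} contains no descendant of V1 and blocks every backdoor path.
No other singleton works — e.g. {V5} leaves P2 open — so {V4} is the unique smallest valid adjustment set.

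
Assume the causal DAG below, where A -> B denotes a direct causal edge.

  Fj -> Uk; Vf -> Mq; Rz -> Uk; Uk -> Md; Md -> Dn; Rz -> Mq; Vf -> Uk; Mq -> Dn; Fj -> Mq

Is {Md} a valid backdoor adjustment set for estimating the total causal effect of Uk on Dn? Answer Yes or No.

Backdoor paths from Uk to Dn (paths whose first edge points into Uk):
  P1: Uk <- Fj -> Mq -> Dn
  P2: Uk <- Rz -> Mq -> Dn
  P3: Uk <- Vf -> Mq -> Dn
Condition 1 (no descendant of Uk in the set): FAILS — Md is a descendant of Uk.
Condition 2 (every backdoor path blocked by {Md}):
  P1: open — no interior node is in the conditioning set.
  P2: open — no interior node is in the conditioning set.
  P3: open — no interior node is in the conditioning set.
{Md} does not satisfy the backdoor criterion.

No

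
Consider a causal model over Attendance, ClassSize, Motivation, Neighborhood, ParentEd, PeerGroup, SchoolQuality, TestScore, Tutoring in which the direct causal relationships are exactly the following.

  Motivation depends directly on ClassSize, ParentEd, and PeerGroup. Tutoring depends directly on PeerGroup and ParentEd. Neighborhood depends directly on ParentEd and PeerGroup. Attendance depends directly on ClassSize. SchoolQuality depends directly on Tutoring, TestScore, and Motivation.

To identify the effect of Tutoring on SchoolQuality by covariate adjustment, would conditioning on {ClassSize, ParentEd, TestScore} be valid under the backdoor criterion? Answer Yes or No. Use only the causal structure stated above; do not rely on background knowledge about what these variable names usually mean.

No

Backdoor paths from Tutoring to SchoolQuality (paths whose first edge points into Tutoring):
  P1: Tutoring <- PeerGroup -> Motivation -> SchoolQuality
  P2: Tutoring <- PeerGroup -> Neighborhood <- ParentEd -> Motivation -> SchoolQuality
  P3: Tutoring <- ParentEd -> Motivation -> SchoolQuality
  P4: Tutoring <- ParentEd -> Neighborhood <- PeerGroup -> Motivation -> SchoolQuality
Condition 1 (no descendant of Tutoring in the set): holds — descendants of Tutoring are {SchoolQuality}; none are in {ClassSize, ParentEd, TestScore}.
Condition 2 (every backdoor path blocked by {ClassSize, ParentEd, TestScore}):
  P1: open — no interior node is in the conditioning set.
  P2: blocked at collider Neighborhood (neither it nor any descendant is in the conditioning set).
  P3: blocked at fork node ParentEd ∈ conditioning set.
  P4: blocked at fork node ParentEd ∈ conditioning set.
{ClassSize, ParentEd, TestScore} does not satisfy the backdoor criterion.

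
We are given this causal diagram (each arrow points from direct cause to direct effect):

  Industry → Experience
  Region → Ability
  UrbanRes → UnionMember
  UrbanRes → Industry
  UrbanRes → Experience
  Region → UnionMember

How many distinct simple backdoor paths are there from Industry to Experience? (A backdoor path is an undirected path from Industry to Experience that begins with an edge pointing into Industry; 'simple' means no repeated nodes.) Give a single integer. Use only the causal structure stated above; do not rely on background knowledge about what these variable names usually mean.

A backdoor path from Industry to Experience is any simple undirected path whose first edge points into Industry (i.e. leaves Industry via a parent).
Parents of Industry: {UrbanRes}.
Enumerating:
  P1: Industry <- UrbanRes -> Experience
That exhausts the simple backdoor paths. Count: 1.

1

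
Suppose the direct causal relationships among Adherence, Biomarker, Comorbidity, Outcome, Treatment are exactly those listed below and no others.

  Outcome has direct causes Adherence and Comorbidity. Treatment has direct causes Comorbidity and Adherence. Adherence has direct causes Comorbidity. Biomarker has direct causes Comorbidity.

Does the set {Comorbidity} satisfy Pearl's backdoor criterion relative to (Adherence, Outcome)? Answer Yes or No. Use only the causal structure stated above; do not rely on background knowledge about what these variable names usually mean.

Backdoor paths from Adherence to Outcome (paths whose first edge points into Adherence):
  P1: Adherence <- Comorbidity -> Outcome
Condition 1 (no descendant of Adherence in the set): holds — descendants of Adherence are {Outcome, Treatment}; none are in {Comorbidity}.
Condition 2 (every backdoor path blocked by {Comorbidity}):
  P1: blocked at fork node Comorbidity ∈ conditioning set.
{Comorbidity} satisfies the backdoor criterion.

Yes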